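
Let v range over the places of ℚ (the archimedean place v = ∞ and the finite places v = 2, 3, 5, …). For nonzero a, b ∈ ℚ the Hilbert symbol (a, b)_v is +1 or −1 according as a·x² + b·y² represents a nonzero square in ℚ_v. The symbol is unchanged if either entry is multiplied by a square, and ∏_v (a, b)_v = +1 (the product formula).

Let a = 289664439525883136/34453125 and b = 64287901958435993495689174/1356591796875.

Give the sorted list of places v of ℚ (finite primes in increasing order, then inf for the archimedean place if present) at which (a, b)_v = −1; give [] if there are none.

(a, b) ≡ (145, 9758210) mod (ℚ^×)²; places V = {2, 3, 5, 7, 11, 13, 17, 19, 23, 29, ∞}.
(a,b)_7: α=-2, u≡5; β=-3, v≡2 (mod 7); (5|7)=-1, (2|7)=+1; sign (−1)^0·-1^-3·+1^-2 = -1.
(a,b)_11: α=6, u≡2; β=9, v≡3 (mod 11); (2|11)=-1, (3|11)=+1; sign (−1)^0·-1^9·+1^6 = -1.
(a,b)_19: α=4, u≡15; β=5, v≡11 (mod 19); (15|19)=-1, (11|19)=+1; sign (−1)^0·-1^5·+1^4 = -1.
(a,b)_13: α=2, u≡6; β=4, v≡11 (mod 13); (6|13)=-1, (11|13)=-1; sign (−1)^0·-1^4·-1^2 = +1.
(a,b)_3: α=-2, u≡1; β=-4, v≡2 (mod 3); (1|3)=+1, (2|3)=-1; sign (−1)^0·+1^-4·-1^-2 = +1.
(a,b)_23: α=0, u≡22; β=1, v≡4 (mod 23); (22|23)=-1, (4|23)=+1; sign (−1)^0·-1^1·+1^0 = -1.
(a,b)_2: α=8, β=1; u≡1, v≡1 (mod 8); ε(u)ε(v)=0·0, αω(v)=8·0, βω(u)=1·0; sum ≡ 0  ⇒  +1.
(a,b)_29: α=1, u≡28; β=1, v≡10 (mod 29); (28|29)=+1, (10|29)=-1; sign (−1)^0·+1^1·-1^1 = -1.
(a,b)_5: α=-7, u≡1; β=-11, v≡3 (mod 5); (1|5)=+1, (3|5)=-1; sign (−1)^0·+1^-11·-1^-7 = -1.
(a,b)_∞: sgn(145)=+, sgn(9758210)=+, so +1.
(a,b)_17: α=0, u≡4; β=2, v≡10 (mod 17); (4|17)=+1, (10|17)=-1; sign (−1)^0·+1^2·-1^0 = +1.
|Ram(145, 9758210)| = 6, even; anisotropic at {5, 7, 11, 19, 23, 29}.

[5, 7, 11, 19, 23, 29]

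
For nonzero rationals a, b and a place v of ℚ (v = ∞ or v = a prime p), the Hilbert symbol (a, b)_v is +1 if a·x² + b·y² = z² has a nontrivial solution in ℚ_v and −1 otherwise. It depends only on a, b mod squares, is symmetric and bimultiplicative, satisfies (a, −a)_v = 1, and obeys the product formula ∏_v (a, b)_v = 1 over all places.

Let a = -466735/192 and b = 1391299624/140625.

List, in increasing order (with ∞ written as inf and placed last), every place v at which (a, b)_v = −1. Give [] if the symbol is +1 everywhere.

[2, 11, 17, 19]

Mod squares: a ≡ -4845, b ≡ 5434. Check v ∈ {∞, 2, 3, 5, 11, 13, 17, 19, 23}.
v=17: a=17^3·(≡15), b=17^0·(≡6) mod 17; (15|17)=+1, (6|17)=-1; (−1)^{3·0·8}·(+1)^0·(-1)^3 = -1.
v=3: a=3^-1·(≡2), b=3^-2·(≡1) mod 3; (2|3)=-1, (1|3)=+1; (−1)^{-1·-2·1}·(-1)^-2·(+1)^-1 = +1.
v=∞: -4845 < 0 and 5434 > 0  ⇒  (a,b)_∞ = +1.
v=11: a=11^0·(≡10), b=11^3·(≡7) mod 11; (10|11)=-1, (7|11)=-1; (−1)^{0·3·5}·(-1)^3·(-1)^0 = -1.
v=2: v_2(a)=-6, v_2(b)=3; units ≡ 3, 5 (mod 8); ε·ε+αω+βω = 1·0+-6·1+3·1 ≡ 1  ⇒  (a,b)_2 = -1.
v=19: a=19^1·(≡1), b=19^1·(≡5) mod 19; (1|19)=+1, (5|19)=+1; (−1)^{1·1·9}·(+1)^1·(+1)^1 = -1.
v=5: a=5^1·(≡4), b=5^-6·(≡1) mod 5; (4|5)=+1, (1|5)=+1; (−1)^{1·-6·2}·(+1)^-6·(+1)^1 = +1.
v=23: a=23^0·(≡12), b=23^2·(≡2) mod 23; (12|23)=+1, (2|23)=+1; (−1)^{0·2·11}·(+1)^2·(+1)^0 = +1.
v=13: a=13^0·(≡3), b=13^1·(≡7) mod 13; (3|13)=+1, (7|13)=-1; (−1)^{0·1·6}·(+1)^1·(-1)^0 = +1.
(-4845, 5434 / ℚ) ramifies at {2, 11, 17, 19}: a division algebra.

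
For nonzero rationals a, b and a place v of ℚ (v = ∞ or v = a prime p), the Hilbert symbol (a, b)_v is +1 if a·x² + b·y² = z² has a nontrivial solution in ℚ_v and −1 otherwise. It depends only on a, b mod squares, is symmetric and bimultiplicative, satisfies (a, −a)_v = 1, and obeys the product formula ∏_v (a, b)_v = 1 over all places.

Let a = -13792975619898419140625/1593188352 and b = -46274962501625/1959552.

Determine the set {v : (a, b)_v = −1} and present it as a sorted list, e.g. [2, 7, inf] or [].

[3, 7, 23, inf]

(a, b) ≡ (-14674, -2730) mod (ℚ^×)²; places V = {2, 3, 5, 7, 11, 13, 23, 29, ∞}.
(a,b)_3: α=-4, u≡2; β=-7, v≡2 (mod 3); (2|3)=-1, (2|3)=-1; sign (−1)^0·-1^-7·-1^-4 = -1.
(a,b)_13: α=2, u≡3; β=1, v≡2 (mod 13); (3|13)=+1, (2|13)=-1; sign (−1)^0·+1^1·-1^2 = +1.
(a,b)_11: α=3, u≡7; β=2, v≡4 (mod 11); (7|11)=-1, (4|11)=+1; sign (−1)^0·-1^2·+1^3 = +1.
(a,b)_2: α=-13, β=-7; u≡7, v≡3 (mod 8); ε(u)ε(v)=1·1, αω(v)=-13·1, βω(u)=-7·0; sum ≡ 0  ⇒  +1.
(a,b)_29: α=3, u≡7; β=2, v≡6 (mod 29); (7|29)=+1, (6|29)=+1; sign (−1)^0·+1^2·+1^3 = +1.
(a,b)_23: α=5, u≡8; β=4, v≡10 (mod 23); (8|23)=+1, (10|23)=-1; sign (−1)^0·+1^4·-1^5 = -1.
(a,b)_7: α=-4, u≡5; β=-1, v≡4 (mod 7); (5|7)=-1, (4|7)=+1; sign (−1)^0·-1^-1·+1^-4 = -1.
(a,b)_∞: sgn(-14674)=−, sgn(-2730)=−, so -1.
(a,b)_5: α=8, u≡1; β=3, v≡1 (mod 5); (1|5)=+1, (1|5)=+1; sign (−1)^0·+1^3·+1^8 = +1.
(-14674, -2730 / ℚ) ramifies at {3, 7, 23, ∞}: a division algebra.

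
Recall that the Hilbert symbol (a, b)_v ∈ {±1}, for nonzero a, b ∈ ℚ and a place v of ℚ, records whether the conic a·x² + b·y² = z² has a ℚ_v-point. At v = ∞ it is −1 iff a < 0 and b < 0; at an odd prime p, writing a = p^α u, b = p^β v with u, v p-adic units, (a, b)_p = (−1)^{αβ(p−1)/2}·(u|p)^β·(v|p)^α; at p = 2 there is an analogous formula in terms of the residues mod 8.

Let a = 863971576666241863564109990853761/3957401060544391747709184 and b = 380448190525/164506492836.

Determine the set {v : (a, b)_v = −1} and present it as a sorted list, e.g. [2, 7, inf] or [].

[19, 23]

Mod squares: a ≡ 5681, b ≡ 589. Check v ∈ {∞, 2, 3, 5, 7, 13, 17, 19, 23, 29, 31, 37, 47}.
v=3: a=3^-18·(≡2), b=3^-6·(≡1) mod 3; (2|3)=-1, (1|3)=+1; (−1)^{-18·-6·1}·(-1)^-6·(+1)^-18 = +1.
v=∞: 5681 > 0 and 589 > 0  ⇒  (a,b)_∞ = +1.
v=37: a=37^-2·(≡17), b=37^-2·(≡1) mod 37; (17|37)=-1, (1|37)=+1; (−1)^{-2·-2·18}·(-1)^-2·(+1)^-2 = +1.
v=19: a=19^3·(≡13), b=19^1·(≡18) mod 19; (13|19)=-1, (18|19)=-1; (−1)^{3·1·9}·(-1)^1·(-1)^3 = -1.
v=2: v_2(a)=-8, v_2(b)=-2; units ≡ 1, 5 (mod 8); ε·ε+αω+βω = 0·0+-8·1+-2·0 ≡ 0  ⇒  (a,b)_2 = +1.
v=7: a=7^-2·(≡4), b=7^-2·(≡2) mod 7; (4|7)=+1, (2|7)=+1; (−1)^{-2·-2·3}·(+1)^-2·(+1)^-2 = +1.
v=31: a=31^4·(≡2), b=31^1·(≡28) mod 31; (2|31)=+1, (28|31)=+1; (−1)^{4·1·15}·(+1)^1·(+1)^4 = +1.
v=17: a=17^2·(≡10), b=17^2·(≡10) mod 17; (10|17)=-1, (10|17)=-1; (−1)^{2·2·8}·(-1)^2·(-1)^2 = +1.
v=13: a=13^7·(≡8), b=13^2·(≡10) mod 13; (8|13)=-1, (10|13)=+1; (−1)^{7·2·6}·(-1)^2·(+1)^7 = +1.
v=5: a=5^0·(≡4), b=5^2·(≡1) mod 5; (4|5)=+1, (1|5)=+1; (−1)^{0·2·2}·(+1)^2·(+1)^0 = +1.
v=47: a=47^2·(≡33), b=47^0·(≡17) mod 47; (33|47)=-1, (17|47)=+1; (−1)^{2·0·23}·(-1)^0·(+1)^2 = +1.
v=29: a=29^-6·(≡19), b=29^-2·(≡22) mod 29; (19|29)=-1, (22|29)=+1; (−1)^{-6·-2·14}·(-1)^-2·(+1)^-6 = +1.
v=23: a=23^7·(≡7), b=23^2·(≡10) mod 23; (7|23)=-1, (10|23)=-1; (−1)^{7·2·11}·(-1)^2·(-1)^7 = -1.
|Ram(5681, 589)| = 2, even; anisotropic at {19, 23}.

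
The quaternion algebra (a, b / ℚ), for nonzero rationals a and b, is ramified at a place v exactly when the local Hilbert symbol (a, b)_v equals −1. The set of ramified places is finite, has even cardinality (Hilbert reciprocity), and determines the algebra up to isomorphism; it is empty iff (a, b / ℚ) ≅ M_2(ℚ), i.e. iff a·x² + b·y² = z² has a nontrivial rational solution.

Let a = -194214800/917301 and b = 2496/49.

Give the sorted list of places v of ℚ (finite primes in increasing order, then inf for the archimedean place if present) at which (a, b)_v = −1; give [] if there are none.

[2, 3, 13, 17]

(a, b) ≡ (-357, 39) mod (ℚ^×)²; places V = {2, 3, 5, 7, 11, 13, 17, 19, ∞}.
(a,b)_17: α=1, u≡13; β=0, v≡10 (mod 17); (13|17)=+1, (10|17)=-1; sign (−1)^0·+1^0·-1^1 = -1.
(a,b)_19: α=-2, u≡6; β=0, v≡11 (mod 19); (6|19)=+1, (11|19)=+1; sign (−1)^0·+1^0·+1^-2 = +1.
(a,b)_∞: sgn(-357)=−, sgn(39)=+, so +1.
(a,b)_3: α=-1, u≡1; β=1, v≡1 (mod 3); (1|3)=+1, (1|3)=+1; sign (−1)^1·+1^1·+1^-1 = -1.
(a,b)_7: α=-1, u≡6; β=-2, v≡4 (mod 7); (6|7)=-1, (4|7)=+1; sign (−1)^0·-1^-2·+1^-1 = +1.
(a,b)_5: α=2, u≡3; β=0, v≡4 (mod 5); (3|5)=-1, (4|5)=+1; sign (−1)^0·-1^0·+1^2 = +1.
(a,b)_2: α=4, β=6; u≡3, v≡7 (mod 8); ε(u)ε(v)=1·1, αω(v)=4·0, βω(u)=6·1; sum ≡ 1  ⇒  -1.
(a,b)_13: α=4, u≡8; β=1, v≡1 (mod 13); (8|13)=-1, (1|13)=+1; sign (−1)^0·-1^1·+1^4 = -1.
(a,b)_11: α=-2, u≡6; β=0, v≡2 (mod 11); (6|11)=-1, (2|11)=-1; sign (−1)^0·-1^0·-1^-2 = +1.
(-357, 39 / ℚ) ramifies at {2, 3, 13, 17}: a division algebra.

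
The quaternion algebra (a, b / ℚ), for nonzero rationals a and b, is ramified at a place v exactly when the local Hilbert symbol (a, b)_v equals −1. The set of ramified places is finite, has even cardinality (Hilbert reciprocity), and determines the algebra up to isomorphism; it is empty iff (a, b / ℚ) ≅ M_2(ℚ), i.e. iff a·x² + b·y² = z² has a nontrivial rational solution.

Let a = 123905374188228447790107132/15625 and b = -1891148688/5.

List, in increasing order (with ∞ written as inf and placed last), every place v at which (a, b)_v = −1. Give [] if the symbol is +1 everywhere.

Mod squares: a ≡ 23023, b ≡ -4485. Check v ∈ {∞, 2, 3, 5, 7, 11, 13, 19, 23}.
v=23: a=23^3·(≡2), b=23^1·(≡8) mod 23; (2|23)=+1, (8|23)=+1; (−1)^{3·1·11}·(+1)^1·(+1)^3 = -1.
v=13: a=13^3·(≡4), b=13^1·(≡8) mod 13; (4|13)=+1, (8|13)=-1; (−1)^{3·1·6}·(+1)^1·(-1)^3 = -1.
v=5: a=5^-6·(≡2), b=5^-1·(≡2) mod 5; (2|5)=-1, (2|5)=-1; (−1)^{-6·-1·2}·(-1)^-1·(-1)^-6 = -1.
v=2: v_2(a)=2, v_2(b)=4; units ≡ 7, 3 (mod 8); ε·ε+αω+βω = 1·1+2·1+4·0 ≡ 1  ⇒  (a,b)_2 = -1.
v=11: a=11^9·(≡5), b=11^4·(≡1) mod 11; (5|11)=+1, (1|11)=+1; (−1)^{9·4·5}·(+1)^4·(+1)^9 = +1.
v=3: a=3^4·(≡1), b=3^3·(≡2) mod 3; (1|3)=+1, (2|3)=-1; (−1)^{4·3·1}·(+1)^3·(-1)^4 = +1.
v=7: a=7^5·(≡6), b=7^0·(≡1) mod 7; (6|7)=-1, (1|7)=+1; (−1)^{5·0·3}·(-1)^0·(+1)^5 = +1.
v=∞: 23023 > 0 and -4485 < 0  ⇒  (a,b)_∞ = +1.
v=19: a=19^2·(≡18), b=19^0·(≡2) mod 19; (18|19)=-1, (2|19)=-1; (−1)^{2·0·9}·(-1)^0·(-1)^2 = +1.
Ram(23023, -4485) = {2, 5, 13, 23}; no ℚ_2-point on the conic.

[2, 5, 13, 23]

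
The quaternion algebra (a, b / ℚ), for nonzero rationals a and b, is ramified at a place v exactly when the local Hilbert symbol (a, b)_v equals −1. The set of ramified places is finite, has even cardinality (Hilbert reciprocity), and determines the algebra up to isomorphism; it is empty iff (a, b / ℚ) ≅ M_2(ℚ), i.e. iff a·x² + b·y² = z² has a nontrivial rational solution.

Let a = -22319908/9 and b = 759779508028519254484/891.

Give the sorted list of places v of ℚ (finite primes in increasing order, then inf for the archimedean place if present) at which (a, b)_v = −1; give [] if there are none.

(a, b) ≡ (-15457, 99671) mod (ℚ^×)²; places V = {2, 3, 11, 13, 17, 19, 29, 41, ∞}.
(a,b)_11: α=0, u≡3; β=-1, v≡8 (mod 11); (3|11)=+1, (8|11)=-1; sign (−1)^0·+1^-1·-1^0 = +1.
(a,b)_19: α=2, u≡4; β=2, v≡1 (mod 19); (4|19)=+1, (1|19)=+1; sign (−1)^0·+1^2·+1^2 = +1.
(a,b)_∞: sgn(-15457)=−, sgn(99671)=+, so +1.
(a,b)_41: α=1, u≡33; β=3, v≡12 (mod 41); (33|41)=+1, (12|41)=-1; sign (−1)^0·+1^3·-1^1 = -1.
(a,b)_3: α=-2, u≡2; β=-4, v≡2 (mod 3); (2|3)=-1, (2|3)=-1; sign (−1)^0·-1^-4·-1^-2 = +1.
(a,b)_13: α=1, u≡8; β=3, v≡4 (mod 13); (8|13)=-1, (4|13)=+1; sign (−1)^0·-1^3·+1^1 = -1.
(a,b)_29: α=1, u≡17; β=4, v≡2 (mod 29); (17|29)=-1, (2|29)=-1; sign (−1)^0·-1^4·-1^1 = -1.
(a,b)_17: α=0, u≡8; β=3, v≡2 (mod 17); (8|17)=+1, (2|17)=+1; sign (−1)^0·+1^3·+1^0 = +1.
(a,b)_2: α=2, β=2; u≡7, v≡7 (mod 8); ε(u)ε(v)=1·1, αω(v)=2·0, βω(u)=2·0; sum ≡ 1  ⇒  -1.
Ram(-15457, 99671) = {2, 13, 29, 41}; no ℚ_2-point on the conic.

[2, 13, 29, 41]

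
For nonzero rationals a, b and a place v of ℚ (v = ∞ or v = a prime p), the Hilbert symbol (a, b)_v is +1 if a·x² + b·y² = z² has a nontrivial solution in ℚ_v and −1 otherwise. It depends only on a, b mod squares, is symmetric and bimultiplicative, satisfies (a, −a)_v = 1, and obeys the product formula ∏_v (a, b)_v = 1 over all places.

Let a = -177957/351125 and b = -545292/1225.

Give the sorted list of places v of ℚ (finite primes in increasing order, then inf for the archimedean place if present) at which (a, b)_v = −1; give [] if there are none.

[5, 13, 17, inf]

(a, b) ≡ (-65, -187) mod (ℚ^×)²; places V = {2, 3, 5, 7, 11, 13, 17, 53, ∞}.
(a,b)_17: α=0, u≡12; β=1, v≡3 (mod 17); (12|17)=-1, (3|17)=-1; sign (−1)^0·-1^1·-1^0 = -1.
(a,b)_3: α=4, u≡1; β=6, v≡2 (mod 3); (1|3)=+1, (2|3)=-1; sign (−1)^0·+1^6·-1^4 = +1.
(a,b)_5: α=-3, u≡2; β=-2, v≡2 (mod 5); (2|5)=-1, (2|5)=-1; sign (−1)^0·-1^-2·-1^-3 = -1.
(a,b)_13: α=3, u≡11; β=0, v≡2 (mod 13); (11|13)=-1, (2|13)=-1; sign (−1)^0·-1^0·-1^3 = -1.
(a,b)_53: α=-2, u≡26; β=0, v≡13 (mod 53); (26|53)=-1, (13|53)=+1; sign (−1)^0·-1^0·+1^-2 = +1.
(a,b)_2: α=0, β=2; u≡7, v≡5 (mod 8); ε(u)ε(v)=1·0, αω(v)=0·1, βω(u)=2·0; sum ≡ 0  ⇒  +1.
(a,b)_11: α=0, u≡9; β=1, v≡4 (mod 11); (9|11)=+1, (4|11)=+1; sign (−1)^0·+1^1·+1^0 = +1.
(a,b)_∞: sgn(-65)=−, sgn(-187)=−, so -1.
(a,b)_7: α=0, u≡5; β=-2, v≡2 (mod 7); (5|7)=-1, (2|7)=+1; sign (−1)^0·-1^-2·+1^0 = +1.
Ram(-65, -187) = {5, 13, 17, ∞}; no ℚ_5-point on the conic.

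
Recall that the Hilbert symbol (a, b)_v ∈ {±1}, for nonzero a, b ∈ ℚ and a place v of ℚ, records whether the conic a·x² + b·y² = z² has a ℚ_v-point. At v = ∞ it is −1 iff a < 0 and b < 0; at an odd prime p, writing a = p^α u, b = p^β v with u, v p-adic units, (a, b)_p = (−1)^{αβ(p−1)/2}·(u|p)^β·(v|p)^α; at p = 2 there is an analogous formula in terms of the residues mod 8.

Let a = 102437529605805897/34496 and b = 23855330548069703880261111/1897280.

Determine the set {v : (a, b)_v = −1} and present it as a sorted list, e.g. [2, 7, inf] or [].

Mod squares: a ≡ 187, b ≡ 93955. Check v ∈ {∞, 2, 3, 5, 7, 11, 17, 19, 23, 43}.
v=17: a=17^3·(≡11), b=17^4·(≡1) mod 17; (11|17)=-1, (1|17)=+1; (−1)^{3·4·8}·(-1)^4·(+1)^3 = +1.
v=2: v_2(a)=-6, v_2(b)=-6; units ≡ 3, 3 (mod 8); ε·ε+αω+βω = 1·1+-6·1+-6·1 ≡ 1  ⇒  (a,b)_2 = -1.
v=7: a=7^-2·(≡5), b=7^-2·(≡4) mod 7; (5|7)=-1, (4|7)=+1; (−1)^{-2·-2·3}·(-1)^-2·(+1)^-2 = +1.
v=43: a=43^2·(≡23), b=43^3·(≡24) mod 43; (23|43)=+1, (24|43)=+1; (−1)^{2·3·21}·(+1)^3·(+1)^2 = +1.
v=5: a=5^0·(≡2), b=5^-1·(≡1) mod 5; (2|5)=-1, (1|5)=+1; (−1)^{0·-1·2}·(-1)^-1·(+1)^0 = -1.
v=∞: 187 > 0 and 93955 > 0  ⇒  (a,b)_∞ = +1.
v=23: a=23^2·(≡16), b=23^3·(≡22) mod 23; (16|23)=+1, (22|23)=-1; (−1)^{2·3·11}·(+1)^3·(-1)^2 = +1.
v=19: a=19^2·(≡16), b=19^3·(≡17) mod 19; (16|19)=+1, (17|19)=+1; (−1)^{2·3·9}·(+1)^3·(+1)^2 = +1.
v=3: a=3^10·(≡1), b=3^16·(≡1) mod 3; (1|3)=+1, (1|3)=+1; (−1)^{10·16·1}·(+1)^16·(+1)^10 = +1.
v=11: a=11^-1·(≡8), b=11^-2·(≡5) mod 11; (8|11)=-1, (5|11)=+1; (−1)^{-1·-2·5}·(-1)^-2·(+1)^-1 = +1.
(187, 93955 / ℚ) ramifies at {2, 5}: a division algebra.

[2, 5]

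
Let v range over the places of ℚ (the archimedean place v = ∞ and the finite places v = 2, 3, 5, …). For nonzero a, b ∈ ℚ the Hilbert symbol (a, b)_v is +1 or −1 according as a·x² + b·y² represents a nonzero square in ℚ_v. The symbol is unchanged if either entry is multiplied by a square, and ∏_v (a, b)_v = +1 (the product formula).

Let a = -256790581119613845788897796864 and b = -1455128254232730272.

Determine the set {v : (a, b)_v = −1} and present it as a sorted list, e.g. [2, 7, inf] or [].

[2, 23, 29, 41, 43, inf]

(a, b) ≡ (-109779, -2378) mod (ℚ^×)²; places V = {2, 3, 13, 23, 29, 37, 41, 43, ∞}.
(a,b)_3: α=1, u≡1; β=0, v≡1 (mod 3); (1|3)=+1, (1|3)=+1; sign (−1)^0·+1^0·+1^1 = +1.
(a,b)_41: α=2, u≡27; β=1, v≡22 (mod 41); (27|41)=-1, (22|41)=-1; sign (−1)^0·-1^1·-1^2 = -1.
(a,b)_23: α=3, u≡5; β=2, v≡20 (mod 23); (5|23)=-1, (20|23)=-1; sign (−1)^0·-1^2·-1^3 = -1.
(a,b)_29: α=2, u≡3; β=1, v≡4 (mod 29); (3|29)=-1, (4|29)=+1; sign (−1)^0·-1^1·+1^2 = -1.
(a,b)_37: α=3, u≡4; β=2, v≡11 (mod 37); (4|37)=+1, (11|37)=+1; sign (−1)^0·+1^2·+1^3 = +1.
(a,b)_13: α=6, u≡2; β=4, v≡12 (mod 13); (2|13)=-1, (12|13)=+1; sign (−1)^0·-1^4·+1^6 = +1.
(a,b)_∞: sgn(-109779)=−, sgn(-2378)=−, so -1.
(a,b)_2: α=8, β=5; u≡5, v≡3 (mod 8); ε(u)ε(v)=0·1, αω(v)=8·1, βω(u)=5·1; sum ≡ 1  ⇒  -1.
(a,b)_43: α=3, u≡28; β=2, v≡29 (mod 43); (28|43)=-1, (29|43)=-1; sign (−1)^0·-1^2·-1^3 = -1.
Ram(-109779, -2378) = {2, 23, 29, 41, 43, ∞}; no ℚ_2-point on the conic.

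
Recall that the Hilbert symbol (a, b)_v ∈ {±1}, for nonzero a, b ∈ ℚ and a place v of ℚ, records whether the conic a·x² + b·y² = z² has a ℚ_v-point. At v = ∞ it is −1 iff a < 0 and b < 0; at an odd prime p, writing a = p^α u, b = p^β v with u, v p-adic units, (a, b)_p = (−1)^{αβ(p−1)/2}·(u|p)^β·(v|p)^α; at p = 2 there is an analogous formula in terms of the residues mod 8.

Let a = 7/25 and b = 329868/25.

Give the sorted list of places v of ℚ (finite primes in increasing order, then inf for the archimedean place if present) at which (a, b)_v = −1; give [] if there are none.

[2, 7, 11, 17]

Mod squares: a ≡ 7, b ≡ 187. Check v ∈ {∞, 2, 3, 5, 7, 11, 17}.
v=17: a=17^0·(≡3), b=17^1·(≡3) mod 17; (3|17)=-1, (3|17)=-1; (−1)^{0·1·8}·(-1)^1·(-1)^0 = -1.
v=11: a=11^0·(≡6), b=11^1·(≡8) mod 11; (6|11)=-1, (8|11)=-1; (−1)^{0·1·5}·(-1)^1·(-1)^0 = -1.
v=∞: 7 > 0 and 187 > 0  ⇒  (a,b)_∞ = +1.
v=2: v_2(a)=0, v_2(b)=2; units ≡ 7, 3 (mod 8); ε·ε+αω+βω = 1·1+0·1+2·0 ≡ 1  ⇒  (a,b)_2 = -1.
v=7: a=7^1·(≡2), b=7^2·(≡3) mod 7; (2|7)=+1, (3|7)=-1; (−1)^{1·2·3}·(+1)^2·(-1)^1 = -1.
v=3: a=3^0·(≡1), b=3^2·(≡1) mod 3; (1|3)=+1, (1|3)=+1; (−1)^{0·2·1}·(+1)^2·(+1)^0 = +1.
v=5: a=5^-2·(≡2), b=5^-2·(≡3) mod 5; (2|5)=-1, (3|5)=-1; (−1)^{-2·-2·2}·(-1)^-2·(-1)^-2 = +1.
Ram(7, 187) = {2, 7, 11, 17}; no ℚ_2-point on the conic.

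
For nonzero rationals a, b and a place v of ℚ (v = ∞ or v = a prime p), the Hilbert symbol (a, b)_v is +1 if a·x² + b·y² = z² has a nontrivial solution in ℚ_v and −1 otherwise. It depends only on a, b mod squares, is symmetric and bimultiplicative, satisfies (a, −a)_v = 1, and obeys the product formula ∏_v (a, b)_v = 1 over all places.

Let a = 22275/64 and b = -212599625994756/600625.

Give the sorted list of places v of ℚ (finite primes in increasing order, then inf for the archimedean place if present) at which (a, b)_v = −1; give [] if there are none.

Mod squares: a ≡ 11, b ≡ -1729. Check v ∈ {∞, 2, 3, 5, 7, 11, 13, 19, 23, 31}.
v=3: a=3^4·(≡2), b=3^4·(≡2) mod 3; (2|3)=-1, (2|3)=-1; (−1)^{4·4·1}·(-1)^4·(-1)^4 = +1.
v=∞: 11 > 0 and -1729 < 0  ⇒  (a,b)_∞ = +1.
v=7: a=7^0·(≡1), b=7^3·(≡5) mod 7; (1|7)=+1, (5|7)=-1; (−1)^{0·3·3}·(+1)^3·(-1)^0 = +1.
v=23: a=23^0·(≡7), b=23^2·(≡11) mod 23; (7|23)=-1, (11|23)=-1; (−1)^{0·2·11}·(-1)^2·(-1)^0 = +1.
v=5: a=5^2·(≡4), b=5^-4·(≡4) mod 5; (4|5)=+1, (4|5)=+1; (−1)^{2·-4·2}·(+1)^-4·(+1)^2 = +1.
v=19: a=19^0·(≡1), b=19^1·(≡9) mod 19; (1|19)=+1, (9|19)=+1; (−1)^{0·1·9}·(+1)^1·(+1)^0 = +1.
v=31: a=31^0·(≡24), b=31^-2·(≡14) mod 31; (24|31)=-1, (14|31)=+1; (−1)^{0·-2·15}·(-1)^-2·(+1)^0 = +1.
v=2: v_2(a)=-6, v_2(b)=2; units ≡ 3, 7 (mod 8); ε·ε+αω+βω = 1·1+-6·0+2·1 ≡ 1  ⇒  (a,b)_2 = -1.
v=11: a=11^1·(≡5), b=11^4·(≡9) mod 11; (5|11)=+1, (9|11)=+1; (−1)^{1·4·5}·(+1)^4·(+1)^1 = +1.
v=13: a=13^0·(≡7), b=13^1·(≡9) mod 13; (7|13)=-1, (9|13)=+1; (−1)^{0·1·6}·(-1)^1·(+1)^0 = -1.
Ram(11, -1729) = {2, 13}; no ℚ_2-point on the conic.

[2, 13]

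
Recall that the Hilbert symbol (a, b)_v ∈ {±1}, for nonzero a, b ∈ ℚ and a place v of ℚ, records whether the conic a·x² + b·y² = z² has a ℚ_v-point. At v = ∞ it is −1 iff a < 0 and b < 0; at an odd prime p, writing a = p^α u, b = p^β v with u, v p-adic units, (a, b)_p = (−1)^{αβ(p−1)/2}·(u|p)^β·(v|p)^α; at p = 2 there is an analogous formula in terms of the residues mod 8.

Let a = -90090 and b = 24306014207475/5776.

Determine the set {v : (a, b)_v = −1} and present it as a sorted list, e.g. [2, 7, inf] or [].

[11, 13]

Mod squares: a ≡ -10010, b ≡ 11. Check v ∈ {∞, 2, 3, 5, 7, 11, 13, 19}.
v=7: a=7^1·(≡3), b=7^2·(≡1) mod 7; (3|7)=-1, (1|7)=+1; (−1)^{1·2·3}·(-1)^2·(+1)^1 = +1.
v=19: a=19^0·(≡8), b=19^-2·(≡9) mod 19; (8|19)=-1, (9|19)=+1; (−1)^{0·-2·9}·(-1)^-2·(+1)^0 = +1.
v=2: v_2(a)=1, v_2(b)=-4; units ≡ 3, 3 (mod 8); ε·ε+αω+βω = 1·1+1·1+-4·1 ≡ 0  ⇒  (a,b)_2 = +1.
v=11: a=11^1·(≡5), b=11^5·(≡4) mod 11; (5|11)=+1, (4|11)=+1; (−1)^{1·5·5}·(+1)^5·(+1)^1 = -1.
v=∞: -10010 < 0 and 11 > 0  ⇒  (a,b)_∞ = +1.
v=5: a=5^1·(≡2), b=5^2·(≡4) mod 5; (2|5)=-1, (4|5)=+1; (−1)^{1·2·2}·(-1)^2·(+1)^1 = +1.
v=3: a=3^2·(≡1), b=3^6·(≡2) mod 3; (1|3)=+1, (2|3)=-1; (−1)^{2·6·1}·(+1)^6·(-1)^2 = +1.
v=13: a=13^1·(≡12), b=13^2·(≡2) mod 13; (12|13)=+1, (2|13)=-1; (−1)^{1·2·6}·(+1)^2·(-1)^1 = -1.
Ram(-10010, 11) = {11, 13}; no ℚ_11-point on the conic.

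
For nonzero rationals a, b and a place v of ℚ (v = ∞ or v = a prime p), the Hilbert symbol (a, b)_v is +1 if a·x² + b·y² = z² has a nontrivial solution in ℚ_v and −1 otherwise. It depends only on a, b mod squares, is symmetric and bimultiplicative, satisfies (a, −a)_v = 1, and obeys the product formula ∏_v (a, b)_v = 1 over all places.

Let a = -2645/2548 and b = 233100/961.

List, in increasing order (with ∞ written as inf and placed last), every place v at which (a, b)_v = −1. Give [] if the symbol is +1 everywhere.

Mod squares: a ≡ -65, b ≡ 259. Check v ∈ {∞, 2, 3, 5, 7, 13, 23, 31, 37}.
v=3: a=3^0·(≡1), b=3^2·(≡1) mod 3; (1|3)=+1, (1|3)=+1; (−1)^{0·2·1}·(+1)^2·(+1)^0 = +1.
v=13: a=13^-1·(≡7), b=13^0·(≡3) mod 13; (7|13)=-1, (3|13)=+1; (−1)^{-1·0·6}·(-1)^0·(+1)^-1 = +1.
v=2: v_2(a)=-2, v_2(b)=2; units ≡ 7, 3 (mod 8); ε·ε+αω+βω = 1·1+-2·1+2·0 ≡ 1  ⇒  (a,b)_2 = -1.
v=31: a=31^0·(≡19), b=31^-2·(≡11) mod 31; (19|31)=+1, (11|31)=-1; (−1)^{0·-2·15}·(+1)^-2·(-1)^0 = +1.
v=7: a=7^-2·(≡5), b=7^1·(≡4) mod 7; (5|7)=-1, (4|7)=+1; (−1)^{-2·1·3}·(-1)^1·(+1)^-2 = -1.
v=23: a=23^2·(≡1), b=23^0·(≡1) mod 23; (1|23)=+1, (1|23)=+1; (−1)^{2·0·11}·(+1)^0·(+1)^2 = +1.
v=37: a=37^0·(≡11), b=37^1·(≡27) mod 37; (11|37)=+1, (27|37)=+1; (−1)^{0·1·18}·(+1)^1·(+1)^0 = +1.
v=5: a=5^1·(≡2), b=5^2·(≡4) mod 5; (2|5)=-1, (4|5)=+1; (−1)^{1·2·2}·(-1)^2·(+1)^1 = +1.
v=∞: -65 < 0 and 259 > 0  ⇒  (a,b)_∞ = +1.
|Ram(-65, 259)| = 2, even; anisotropic at {2, 7}.

[2, 7]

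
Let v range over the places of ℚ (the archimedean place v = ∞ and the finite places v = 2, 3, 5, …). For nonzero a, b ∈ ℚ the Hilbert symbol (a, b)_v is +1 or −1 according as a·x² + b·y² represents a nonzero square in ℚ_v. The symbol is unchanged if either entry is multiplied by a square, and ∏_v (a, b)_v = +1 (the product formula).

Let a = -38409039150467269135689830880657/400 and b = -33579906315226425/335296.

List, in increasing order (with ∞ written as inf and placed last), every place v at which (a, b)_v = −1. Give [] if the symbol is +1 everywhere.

[17, 19, 23, 29, 41, inf]

Mod squares: a ≡ -33497, b ≡ -129519466703. Check v ∈ {∞, 2, 3, 5, 7, 11, 13, 17, 19, 23, 29, 31, 41, 43}.
v=41: a=41^3·(≡26), b=41^1·(≡32) mod 41; (26|41)=-1, (32|41)=+1; (−1)^{3·1·20}·(-1)^1·(+1)^3 = -1.
v=7: a=7^2·(≡6), b=7^2·(≡5) mod 7; (6|7)=-1, (5|7)=-1; (−1)^{2·2·3}·(-1)^2·(-1)^2 = +1.
v=29: a=29^2·(≡3), b=29^1·(≡6) mod 29; (3|29)=-1, (6|29)=+1; (−1)^{2·1·14}·(-1)^1·(+1)^2 = -1.
v=3: a=3^18·(≡1), b=3^8·(≡1) mod 3; (1|3)=+1, (1|3)=+1; (−1)^{18·8·1}·(+1)^8·(+1)^18 = +1.
v=11: a=11^2·(≡3), b=11^1·(≡5) mod 11; (3|11)=+1, (5|11)=+1; (−1)^{2·1·5}·(+1)^1·(+1)^2 = +1.
v=23: a=23^2·(≡19), b=23^1·(≡5) mod 23; (19|23)=-1, (5|23)=-1; (−1)^{2·1·11}·(-1)^1·(-1)^2 = -1.
v=13: a=13^0·(≡1), b=13^-2·(≡10) mod 13; (1|13)=+1, (10|13)=+1; (−1)^{0·-2·6}·(+1)^-2·(+1)^0 = +1.
v=19: a=19^3·(≡9), b=19^1·(≡5) mod 19; (9|19)=+1, (5|19)=+1; (−1)^{3·1·9}·(+1)^1·(+1)^3 = -1.
v=17: a=17^0·(≡5), b=17^1·(≡14) mod 17; (5|17)=-1, (14|17)=-1; (−1)^{0·1·8}·(-1)^1·(-1)^0 = -1.
v=5: a=5^-2·(≡3), b=5^2·(≡3) mod 5; (3|5)=-1, (3|5)=-1; (−1)^{-2·2·2}·(-1)^2·(-1)^-2 = +1.
v=31: a=31^0·(≡9), b=31^-1·(≡18) mod 31; (9|31)=+1, (18|31)=+1; (−1)^{0·-1·15}·(+1)^-1·(+1)^0 = +1.
v=∞: -33497 < 0 and -129519466703 < 0  ⇒  (a,b)_∞ = -1.
v=43: a=43^3·(≡13), b=43^1·(≡8) mod 43; (13|43)=+1, (8|43)=-1; (−1)^{3·1·21}·(+1)^1·(-1)^3 = +1.
v=2: v_2(a)=-4, v_2(b)=-6; units ≡ 7, 1 (mod 8); ε·ε+αω+βω = 1·0+-4·0+-6·0 ≡ 0  ⇒  (a,b)_2 = +1.
(-33497, -129519466703 / ℚ) ramifies at {17, 19, 23, 29, 41, ∞}: a division algebra.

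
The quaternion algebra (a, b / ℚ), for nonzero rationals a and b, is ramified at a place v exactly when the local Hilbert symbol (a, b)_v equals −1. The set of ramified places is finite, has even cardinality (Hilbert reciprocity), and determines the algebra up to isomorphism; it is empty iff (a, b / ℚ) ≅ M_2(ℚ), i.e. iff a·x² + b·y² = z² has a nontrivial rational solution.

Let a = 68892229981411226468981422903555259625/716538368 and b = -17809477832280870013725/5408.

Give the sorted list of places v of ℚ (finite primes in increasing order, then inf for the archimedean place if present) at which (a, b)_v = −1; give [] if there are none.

[2, 3, 5, 17]

Mod squares: a ≡ 8930, b ≡ -3162. Check v ∈ {∞, 2, 3, 5, 7, 13, 17, 19, 31, 47}.
v=∞: 8930 > 0 and -3162 < 0  ⇒  (a,b)_∞ = +1.
v=19: a=19^3·(≡13), b=19^2·(≡6) mod 19; (13|19)=-1, (6|19)=+1; (−1)^{3·2·9}·(-1)^2·(+1)^3 = +1.
v=2: v_2(a)=-9, v_2(b)=-5; units ≡ 1, 3 (mod 8); ε·ε+αω+βω = 0·1+-9·1+-5·0 ≡ 1  ⇒  (a,b)_2 = -1.
v=31: a=31^2·(≡16), b=31^1·(≡3) mod 31; (16|31)=+1, (3|31)=-1; (−1)^{2·1·15}·(+1)^1·(-1)^2 = +1.
v=5: a=5^3·(≡4), b=5^2·(≡2) mod 5; (4|5)=+1, (2|5)=-1; (−1)^{3·2·2}·(+1)^2·(-1)^3 = -1.
v=3: a=3^14·(≡2), b=3^5·(≡2) mod 3; (2|3)=-1, (2|3)=-1; (−1)^{14·5·1}·(-1)^5·(-1)^14 = -1.
v=47: a=47^3·(≡12), b=47^2·(≡3) mod 47; (12|47)=+1, (3|47)=+1; (−1)^{3·2·23}·(+1)^2·(+1)^3 = +1.
v=13: a=13^-4·(≡4), b=13^-2·(≡10) mod 13; (4|13)=+1, (10|13)=+1; (−1)^{-4·-2·6}·(+1)^-2·(+1)^-4 = +1.
v=17: a=17^14·(≡3), b=17^9·(≡15) mod 17; (3|17)=-1, (15|17)=+1; (−1)^{14·9·8}·(-1)^9·(+1)^14 = -1.
v=7: a=7^-2·(≡6), b=7^0·(≡2) mod 7; (6|7)=-1, (2|7)=+1; (−1)^{-2·0·3}·(-1)^0·(+1)^-2 = +1.
|Ram(8930, -3162)| = 4, even; anisotropic at {2, 3, 5, 17}.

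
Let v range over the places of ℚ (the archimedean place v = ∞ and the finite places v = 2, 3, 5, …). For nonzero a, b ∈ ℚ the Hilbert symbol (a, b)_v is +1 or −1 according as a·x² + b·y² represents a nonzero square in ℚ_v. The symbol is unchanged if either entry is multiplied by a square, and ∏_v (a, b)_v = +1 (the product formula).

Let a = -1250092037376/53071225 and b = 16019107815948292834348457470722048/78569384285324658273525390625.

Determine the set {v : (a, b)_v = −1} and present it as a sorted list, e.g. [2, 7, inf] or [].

[2, 13]

Mod squares: a ≡ -21, b ≡ 5187. Check v ∈ {∞, 2, 3, 5, 7, 13, 17, 19, 23, 29, 31, 47}.
v=23: a=23^2·(≡18), b=23^8·(≡4) mod 23; (18|23)=+1, (4|23)=+1; (−1)^{2·8·11}·(+1)^8·(+1)^2 = +1.
v=29: a=29^0·(≡27), b=29^-2·(≡20) mod 29; (27|29)=-1, (20|29)=+1; (−1)^{0·-2·14}·(-1)^-2·(+1)^0 = +1.
v=2: v_2(a)=8, v_2(b)=32; units ≡ 3, 3 (mod 8); ε·ε+αω+βω = 1·1+8·1+32·1 ≡ 1  ⇒  (a,b)_2 = -1.
v=13: a=13^2·(≡11), b=13^5·(≡3) mod 13; (11|13)=-1, (3|13)=+1; (−1)^{2·5·6}·(-1)^5·(+1)^2 = -1.
v=3: a=3^3·(≡2), b=3^9·(≡1) mod 3; (2|3)=-1, (1|3)=+1; (−1)^{3·9·1}·(-1)^9·(+1)^3 = +1.
v=31: a=31^-2·(≡16), b=31^-6·(≡8) mod 31; (16|31)=+1, (8|31)=+1; (−1)^{-2·-6·15}·(+1)^-6·(+1)^-2 = +1.
v=17: a=17^2·(≡16), b=17^0·(≡8) mod 17; (16|17)=+1, (8|17)=+1; (−1)^{2·0·8}·(+1)^0·(+1)^2 = +1.
v=5: a=5^-2·(≡1), b=5^-10·(≡2) mod 5; (1|5)=+1, (2|5)=-1; (−1)^{-2·-10·2}·(+1)^-10·(-1)^-2 = +1.
v=47: a=47^-2·(≡30), b=47^-6·(≡3) mod 47; (30|47)=-1, (3|47)=+1; (−1)^{-2·-6·23}·(-1)^-6·(+1)^-2 = +1.
v=∞: -21 < 0 and 5187 > 0  ⇒  (a,b)_∞ = +1.
v=7: a=7^1·(≡1), b=7^3·(≡5) mod 7; (1|7)=+1, (5|7)=-1; (−1)^{1·3·3}·(+1)^3·(-1)^1 = +1.
v=19: a=19^0·(≡1), b=19^1·(≡4) mod 19; (1|19)=+1, (4|19)=+1; (−1)^{0·1·9}·(+1)^1·(+1)^0 = +1.
(-21, 5187 / ℚ) ramifies at {2, 13}: a division algebra.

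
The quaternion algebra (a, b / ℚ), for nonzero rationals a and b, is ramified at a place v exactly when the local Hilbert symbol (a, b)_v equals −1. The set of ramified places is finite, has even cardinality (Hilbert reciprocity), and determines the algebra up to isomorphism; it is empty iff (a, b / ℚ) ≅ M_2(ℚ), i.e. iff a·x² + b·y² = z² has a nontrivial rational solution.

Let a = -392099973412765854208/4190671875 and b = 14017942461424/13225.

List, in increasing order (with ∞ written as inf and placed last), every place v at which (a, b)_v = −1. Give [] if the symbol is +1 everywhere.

[29, 31]

(a, b) ≡ (-174, 31) mod (ℚ^×)²; places V = {2, 3, 5, 7, 11, 13, 17, 23, 29, 31, ∞}.
(a,b)_31: α=4, u≡27; β=3, v≡5 (mod 31); (27|31)=-1, (5|31)=+1; sign (−1)^0·-1^3·+1^4 = -1.
(a,b)_13: α=-2, u≡11; β=0, v≡11 (mod 13); (11|13)=-1, (11|13)=-1; sign (−1)^0·-1^0·-1^-2 = +1.
(a,b)_∞: sgn(-174)=−, sgn(31)=+, so +1.
(a,b)_5: α=-6, u≡4; β=-2, v≡1 (mod 5); (4|5)=+1, (1|5)=+1; sign (−1)^0·+1^-2·+1^-6 = +1.
(a,b)_3: α=-1, u≡2; β=0, v≡1 (mod 3); (2|3)=-1, (1|3)=+1; sign (−1)^0·-1^0·+1^-1 = +1.
(a,b)_29: α=3, u≡7; β=2, v≡27 (mod 29); (7|29)=+1, (27|29)=-1; sign (−1)^0·+1^2·-1^3 = -1.
(a,b)_17: α=2, u≡2; β=2, v≡10 (mod 17); (2|17)=+1, (10|17)=-1; sign (−1)^0·+1^2·-1^2 = +1.
(a,b)_7: α=6, u≡4; β=0, v≡3 (mod 7); (4|7)=+1, (3|7)=-1; sign (−1)^0·+1^0·-1^6 = +1.
(a,b)_2: α=9, β=4; u≡1, v≡7 (mod 8); ε(u)ε(v)=0·1, αω(v)=9·0, βω(u)=4·0; sum ≡ 0  ⇒  +1.
(a,b)_23: α=-2, u≡11; β=-2, v≡4 (mod 23); (11|23)=-1, (4|23)=+1; sign (−1)^0·-1^-2·+1^-2 = +1.
(a,b)_11: α=0, u≡10; β=2, v≡9 (mod 11); (10|11)=-1, (9|11)=+1; sign (−1)^0·-1^2·+1^0 = +1.
|Ram(-174, 31)| = 2, even; anisotropic at {29, 31}.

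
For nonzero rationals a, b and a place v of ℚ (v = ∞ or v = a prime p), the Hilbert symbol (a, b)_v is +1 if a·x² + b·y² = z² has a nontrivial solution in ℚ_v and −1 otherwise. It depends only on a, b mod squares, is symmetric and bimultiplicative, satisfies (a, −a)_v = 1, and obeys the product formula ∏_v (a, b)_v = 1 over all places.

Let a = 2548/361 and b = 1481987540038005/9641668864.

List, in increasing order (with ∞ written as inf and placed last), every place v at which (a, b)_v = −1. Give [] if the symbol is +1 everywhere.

Mod squares: a ≡ 13, b ≡ 5. Check v ∈ {∞, 2, 3, 5, 7, 11, 13, 17, 19}.
v=3: a=3^0·(≡1), b=3^6·(≡2) mod 3; (1|3)=+1, (2|3)=-1; (−1)^{0·6·1}·(+1)^6·(-1)^0 = +1.
v=∞: 13 > 0 and 5 > 0  ⇒  (a,b)_∞ = +1.
v=2: v_2(a)=2, v_2(b)=-8; units ≡ 5, 5 (mod 8); ε·ε+αω+βω = 0·0+2·1+-8·1 ≡ 0  ⇒  (a,b)_2 = +1.
v=13: a=13^1·(≡4), b=13^4·(≡5) mod 13; (4|13)=+1, (5|13)=-1; (−1)^{1·4·6}·(+1)^4·(-1)^1 = -1.
v=11: a=11^0·(≡2), b=11^2·(≡1) mod 11; (2|11)=-1, (1|11)=+1; (−1)^{0·2·5}·(-1)^2·(+1)^0 = +1.
v=7: a=7^2·(≡6), b=7^6·(≡5) mod 7; (6|7)=-1, (5|7)=-1; (−1)^{2·6·3}·(-1)^6·(-1)^2 = +1.
v=19: a=19^-2·(≡2), b=19^-4·(≡4) mod 19; (2|19)=-1, (4|19)=+1; (−1)^{-2·-4·9}·(-1)^-4·(+1)^-2 = +1.
v=17: a=17^0·(≡8), b=17^-2·(≡10) mod 17; (8|17)=+1, (10|17)=-1; (−1)^{0·-2·8}·(+1)^-2·(-1)^0 = +1.
v=5: a=5^0·(≡3), b=5^1·(≡4) mod 5; (3|5)=-1, (4|5)=+1; (−1)^{0·1·2}·(-1)^1·(+1)^0 = -1.
Ram(13, 5) = {5, 13}; no ℚ_5-point on the conic.

[5, 13]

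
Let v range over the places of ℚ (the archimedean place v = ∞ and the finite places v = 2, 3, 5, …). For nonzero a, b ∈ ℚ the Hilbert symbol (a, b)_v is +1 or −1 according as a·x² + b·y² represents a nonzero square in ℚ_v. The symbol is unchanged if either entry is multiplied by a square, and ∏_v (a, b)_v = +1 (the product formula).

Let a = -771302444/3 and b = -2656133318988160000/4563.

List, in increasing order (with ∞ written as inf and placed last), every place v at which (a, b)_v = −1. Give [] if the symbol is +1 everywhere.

[2, 11, 37, inf]

(a, b) ≡ (-601953, -93) mod (ℚ^×)²; places V = {2, 3, 5, 11, 13, 17, 29, 31, 37, ∞}.
(a,b)_11: α=1, u≡6; β=2, v≡2 (mod 11); (6|11)=-1, (2|11)=-1; sign (−1)^0·-1^2·-1^1 = -1.
(a,b)_5: α=0, u≡2; β=4, v≡3 (mod 5); (2|5)=-1, (3|5)=-1; sign (−1)^0·-1^4·-1^0 = +1.
(a,b)_17: α=1, u≡8; β=0, v≡9 (mod 17); (8|17)=+1, (9|17)=+1; sign (−1)^0·+1^0·+1^1 = +1.
(a,b)_2: α=2, β=10; u≡7, v≡3 (mod 8); ε(u)ε(v)=1·1, αω(v)=2·1, βω(u)=10·0; sum ≡ 1  ⇒  -1.
(a,b)_31: α=2, u≡16; β=3, v≡19 (mod 31); (16|31)=+1, (19|31)=+1; sign (−1)^0·+1^3·+1^2 = +1.
(a,b)_29: α=1, u≡6; β=2, v≡24 (mod 29); (6|29)=+1, (24|29)=+1; sign (−1)^0·+1^2·+1^1 = +1.
(a,b)_3: α=-1, u≡1; β=-3, v≡2 (mod 3); (1|3)=+1, (2|3)=-1; sign (−1)^1·+1^-3·-1^-1 = +1.
(a,b)_13: α=0, u≡12; β=-2, v≡11 (mod 13); (12|13)=+1, (11|13)=-1; sign (−1)^0·+1^-2·-1^0 = +1.
(a,b)_37: α=1, u≡28; β=2, v≡32 (mod 37); (28|37)=+1, (32|37)=-1; sign (−1)^0·+1^2·-1^1 = -1.
(a,b)_∞: sgn(-601953)=−, sgn(-93)=−, so -1.
(-601953, -93 / ℚ) ramifies at {2, 11, 37, ∞}: a division algebra.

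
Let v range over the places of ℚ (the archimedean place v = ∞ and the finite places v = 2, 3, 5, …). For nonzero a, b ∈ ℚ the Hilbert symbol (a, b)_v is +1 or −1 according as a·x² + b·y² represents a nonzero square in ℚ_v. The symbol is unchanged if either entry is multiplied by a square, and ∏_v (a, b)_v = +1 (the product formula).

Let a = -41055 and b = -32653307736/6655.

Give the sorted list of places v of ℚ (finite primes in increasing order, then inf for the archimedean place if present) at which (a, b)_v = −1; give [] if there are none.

[11, 17, 23, inf]

(a, b) ≡ (-41055, -53130) mod (ℚ^×)²; places V = {2, 3, 5, 7, 11, 17, 19, 23, ∞}.
(a,b)_23: α=1, u≡9; β=1, v≡1 (mod 23); (9|23)=+1, (1|23)=+1; sign (−1)^1·+1^1·+1^1 = -1.
(a,b)_19: α=0, u≡4; β=2, v≡10 (mod 19); (4|19)=+1, (10|19)=-1; sign (−1)^0·+1^2·-1^0 = +1.
(a,b)_17: α=1, u≡16; β=2, v≡10 (mod 17); (16|17)=+1, (10|17)=-1; sign (−1)^0·+1^2·-1^1 = -1.
(a,b)_5: α=1, u≡4; β=-1, v≡4 (mod 5); (4|5)=+1, (4|5)=+1; sign (−1)^0·+1^-1·+1^1 = +1.
(a,b)_11: α=0, u≡8; β=-3, v≡10 (mod 11); (8|11)=-1, (10|11)=-1; sign (−1)^0·-1^-3·-1^0 = -1.
(a,b)_2: α=0, β=3; u≡1, v≡3 (mod 8); ε(u)ε(v)=0·1, αω(v)=0·1, βω(u)=3·0; sum ≡ 0  ⇒  +1.
(a,b)_3: α=1, u≡1; β=5, v≡2 (mod 3); (1|3)=+1, (2|3)=-1; sign (−1)^1·+1^5·-1^1 = +1.
(a,b)_7: α=1, u≡1; β=1, v≡5 (mod 7); (1|7)=+1, (5|7)=-1; sign (−1)^1·+1^1·-1^1 = +1.
(a,b)_∞: sgn(-41055)=−, sgn(-53130)=−, so -1.
|Ram(-41055, -53130)| = 4, even; anisotropic at {11, 17, 23, ∞}.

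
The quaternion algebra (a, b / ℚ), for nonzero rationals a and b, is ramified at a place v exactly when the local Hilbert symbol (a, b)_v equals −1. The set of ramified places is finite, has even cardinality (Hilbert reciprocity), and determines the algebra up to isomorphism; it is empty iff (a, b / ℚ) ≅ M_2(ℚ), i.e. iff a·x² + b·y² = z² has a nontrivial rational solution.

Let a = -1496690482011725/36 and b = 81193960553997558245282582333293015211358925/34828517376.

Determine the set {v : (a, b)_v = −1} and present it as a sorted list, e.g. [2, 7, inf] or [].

(a, b) ≡ (-1221788148581, 41567317) mod (ℚ^×)²; places V = {2, 3, 5, 7, 11, 13, 17, 19, 23, 29, 37, 41, 47, 53, ∞}.
(a,b)_11: α=1, u≡3; β=3, v≡6 (mod 11); (3|11)=+1, (6|11)=-1; sign (−1)^1·+1^3·-1^1 = +1.
(a,b)_∞: sgn(-1221788148581)=−, sgn(41567317)=+, so +1.
(a,b)_37: α=1, u≡8; β=3, v≡34 (mod 37); (8|37)=-1, (34|37)=+1; sign (−1)^0·-1^3·+1^1 = -1.
(a,b)_5: α=2, u≡1; β=2, v≡2 (mod 5); (1|5)=+1, (2|5)=-1; sign (−1)^0·+1^2·-1^2 = +1.
(a,b)_23: α=0, u≡14; β=2, v≡5 (mod 23); (14|23)=-1, (5|23)=-1; sign (−1)^0·-1^2·-1^0 = +1.
(a,b)_3: α=-2, u≡1; β=-12, v≡1 (mod 3); (1|3)=+1, (1|3)=+1; sign (−1)^0·+1^-12·+1^-2 = +1.
(a,b)_19: α=1, u≡18; β=2, v≡18 (mod 19); (18|19)=-1, (18|19)=-1; sign (−1)^0·-1^2·-1^1 = -1.
(a,b)_13: α=1, u≡1; β=2, v≡12 (mod 13); (1|13)=+1, (12|13)=+1; sign (−1)^0·+1^2·+1^1 = +1.
(a,b)_47: α=1, u≡29; β=3, v≡36 (mod 47); (29|47)=-1, (36|47)=+1; sign (−1)^1·-1^3·+1^1 = +1.
(a,b)_53: α=1, u≡17; β=3, v≡20 (mod 53); (17|53)=+1, (20|53)=-1; sign (−1)^0·+1^3·-1^1 = -1.
(a,b)_7: α=3, u≡4; β=8, v≡1 (mod 7); (4|7)=+1, (1|7)=+1; sign (−1)^0·+1^8·+1^3 = +1.
(a,b)_29: α=0, u≡25; β=2, v≡22 (mod 29); (25|29)=+1, (22|29)=+1; sign (−1)^0·+1^2·+1^0 = +1.
(a,b)_41: α=1, u≡38; β=3, v≡35 (mod 41); (38|41)=-1, (35|41)=-1; sign (−1)^0·-1^3·-1^1 = +1.
(a,b)_2: α=-2, β=-16; u≡3, v≡5 (mod 8); ε(u)ε(v)=1·0, αω(v)=-2·1, βω(u)=-16·1; sum ≡ 0  ⇒  +1.
(a,b)_17: α=1, u≡4; β=2, v≡3 (mod 17); (4|17)=+1, (3|17)=-1; sign (−1)^0·+1^2·-1^1 = -1.
Ram(-1221788148581, 41567317) = {17, 19, 37, 53}; no ℚ_17-point on the conic.

[17, 19, 37, 53]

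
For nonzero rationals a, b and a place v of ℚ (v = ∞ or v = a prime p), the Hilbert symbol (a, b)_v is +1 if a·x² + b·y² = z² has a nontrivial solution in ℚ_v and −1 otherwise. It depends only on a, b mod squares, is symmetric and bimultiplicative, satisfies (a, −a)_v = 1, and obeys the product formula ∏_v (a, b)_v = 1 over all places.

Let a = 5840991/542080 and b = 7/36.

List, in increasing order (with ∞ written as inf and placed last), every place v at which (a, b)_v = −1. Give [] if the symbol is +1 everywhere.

[5, 13]

(a, b) ≡ (2730, 7) mod (ℚ^×)²; places V = {2, 3, 5, 7, 11, 13, 43, ∞}.
(a,b)_13: α=1, u≡11; β=0, v≡2 (mod 13); (11|13)=-1, (2|13)=-1; sign (−1)^0·-1^0·-1^1 = -1.
(a,b)_3: α=5, u≡1; β=-2, v≡1 (mod 3); (1|3)=+1, (1|3)=+1; sign (−1)^0·+1^-2·+1^5 = +1.
(a,b)_∞: sgn(2730)=+, sgn(7)=+, so +1.
(a,b)_11: α=-2, u≡8; β=0, v≡6 (mod 11); (8|11)=-1, (6|11)=-1; sign (−1)^0·-1^0·-1^-2 = +1.
(a,b)_7: α=-1, u≡5; β=1, v≡1 (mod 7); (5|7)=-1, (1|7)=+1; sign (−1)^1·-1^1·+1^-1 = +1.
(a,b)_2: α=-7, β=-2; u≡5, v≡7 (mod 8); ε(u)ε(v)=0·1, αω(v)=-7·0, βω(u)=-2·1; sum ≡ 0  ⇒  +1.
(a,b)_43: α=2, u≡40; β=0, v≡42 (mod 43); (40|43)=+1, (42|43)=-1; sign (−1)^0·+1^0·-1^2 = +1.
(a,b)_5: α=-1, u≡1; β=0, v≡2 (mod 5); (1|5)=+1, (2|5)=-1; sign (−1)^0·+1^0·-1^-1 = -1.
Ram(2730, 7) = {5, 13}; no ℚ_5-point on the conic.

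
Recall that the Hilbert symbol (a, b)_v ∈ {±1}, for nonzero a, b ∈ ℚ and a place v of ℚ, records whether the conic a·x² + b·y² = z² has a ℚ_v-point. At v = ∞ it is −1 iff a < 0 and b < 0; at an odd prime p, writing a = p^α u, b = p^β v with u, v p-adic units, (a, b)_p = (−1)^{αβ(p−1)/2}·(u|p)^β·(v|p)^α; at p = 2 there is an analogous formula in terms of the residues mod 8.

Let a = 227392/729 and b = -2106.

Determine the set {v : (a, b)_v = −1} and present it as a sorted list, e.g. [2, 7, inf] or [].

Mod squares: a ≡ 3553, b ≡ -26. Check v ∈ {∞, 2, 3, 11, 13, 17, 19}.
v=∞: 3553 > 0 and -26 < 0  ⇒  (a,b)_∞ = +1.
v=13: a=13^0·(≡9), b=13^1·(≡7) mod 13; (9|13)=+1, (7|13)=-1; (−1)^{0·1·6}·(+1)^1·(-1)^0 = +1.
v=19: a=19^1·(≡16), b=19^0·(≡3) mod 19; (16|19)=+1, (3|19)=-1; (−1)^{1·0·9}·(+1)^0·(-1)^1 = -1.
v=17: a=17^1·(≡10), b=17^0·(≡2) mod 17; (10|17)=-1, (2|17)=+1; (−1)^{1·0·8}·(-1)^0·(+1)^1 = +1.
v=11: a=11^1·(≡1), b=11^0·(≡6) mod 11; (1|11)=+1, (6|11)=-1; (−1)^{1·0·5}·(+1)^0·(-1)^1 = -1.
v=2: v_2(a)=6, v_2(b)=1; units ≡ 1, 3 (mod 8); ε·ε+αω+βω = 0·1+6·1+1·0 ≡ 0  ⇒  (a,b)_2 = +1.
v=3: a=3^-6·(≡1), b=3^4·(≡1) mod 3; (1|3)=+1, (1|3)=+1; (−1)^{-6·4·1}·(+1)^4·(+1)^-6 = +1.
(3553, -26 / ℚ) ramifies at {11, 19}: a division algebra.

[11, 19]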